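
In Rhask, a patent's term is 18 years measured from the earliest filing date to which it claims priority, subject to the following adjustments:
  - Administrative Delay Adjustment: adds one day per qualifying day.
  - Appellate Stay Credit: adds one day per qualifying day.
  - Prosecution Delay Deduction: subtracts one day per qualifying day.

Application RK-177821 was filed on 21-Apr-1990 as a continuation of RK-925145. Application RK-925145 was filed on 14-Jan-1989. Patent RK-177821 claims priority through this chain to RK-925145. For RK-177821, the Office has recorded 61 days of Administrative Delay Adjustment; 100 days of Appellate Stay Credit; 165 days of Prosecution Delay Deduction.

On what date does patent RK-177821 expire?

Earliest priority filing: 14 January 1989.
Base term: 14 January 1989 + 18 years → 14 January 2007.
Administrative Delay Adjustment: +61 days → 16 March 2007.
Appellate Stay Credit: +100 days → 24 June 2007.
Prosecution Delay Deduction: −165 days → 10 January 2007.

January 10, 2007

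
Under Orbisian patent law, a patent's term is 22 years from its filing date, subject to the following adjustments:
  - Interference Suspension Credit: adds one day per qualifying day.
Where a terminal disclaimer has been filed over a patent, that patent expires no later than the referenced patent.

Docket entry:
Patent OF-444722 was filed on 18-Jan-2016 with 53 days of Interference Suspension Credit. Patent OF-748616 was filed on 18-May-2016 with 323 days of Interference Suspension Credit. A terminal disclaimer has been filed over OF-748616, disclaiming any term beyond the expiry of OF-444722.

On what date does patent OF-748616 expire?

March 12, 2038

Natural term of OF-748616:
  Base: filing + 22 years → 18 May 2038.
  Interference Suspension Credit: +323 days → 6 April 2039.
Expiry of referenced patent OF-444722:
  Base: filing + 22 years → 18 January 2038.
  Interference Suspension Credit: +53 days → 12 March 2038.
Terminal disclaimer: OF-748616 expires on the earlier of 6 April 2039 and 12 March 2038.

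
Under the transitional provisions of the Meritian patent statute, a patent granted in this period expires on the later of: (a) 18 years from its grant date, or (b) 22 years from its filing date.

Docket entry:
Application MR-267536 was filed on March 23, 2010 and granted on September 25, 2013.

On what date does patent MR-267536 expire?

(a) grant + 18 years → 25 September 2031.
(b) filing + 22 years → 23 March 2032.
Later of the two: 23 March 2032.

2032-03-23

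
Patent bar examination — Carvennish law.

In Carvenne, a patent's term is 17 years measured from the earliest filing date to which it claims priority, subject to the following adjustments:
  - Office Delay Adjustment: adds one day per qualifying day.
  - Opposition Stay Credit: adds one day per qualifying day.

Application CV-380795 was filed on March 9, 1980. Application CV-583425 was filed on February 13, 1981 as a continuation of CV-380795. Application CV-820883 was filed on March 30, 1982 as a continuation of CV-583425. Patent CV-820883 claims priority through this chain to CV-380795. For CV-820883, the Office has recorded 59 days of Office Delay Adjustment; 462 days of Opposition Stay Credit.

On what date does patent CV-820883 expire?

August 12, 1998

Earliest priority filing: 9 March 1980.
Base term: 9 March 1980 + 17 years → 9 March 1997.
Office Delay Adjustment: +59 days → 7 May 1997.
Opposition Stay Credit: +462 days → 12 August 1998.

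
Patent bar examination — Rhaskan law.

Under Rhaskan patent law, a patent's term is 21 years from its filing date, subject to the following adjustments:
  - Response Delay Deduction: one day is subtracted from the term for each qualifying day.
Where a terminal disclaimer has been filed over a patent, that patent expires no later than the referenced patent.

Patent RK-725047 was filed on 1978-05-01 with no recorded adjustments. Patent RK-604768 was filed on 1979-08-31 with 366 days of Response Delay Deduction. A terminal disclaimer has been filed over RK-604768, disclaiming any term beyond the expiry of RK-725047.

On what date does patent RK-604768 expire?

May 1, 1999

Natural term of RK-604768:
  Base: filing + 21 years → 31 August 2000.
  Response Delay Deduction: −366 days → 31 August 1999.
Expiry of referenced patent RK-725047:
  Base: filing + 21 years → 1 May 1999.
Terminal disclaimer: RK-604768 expires on the earlier of 31 August 1999 and 1 May 1999.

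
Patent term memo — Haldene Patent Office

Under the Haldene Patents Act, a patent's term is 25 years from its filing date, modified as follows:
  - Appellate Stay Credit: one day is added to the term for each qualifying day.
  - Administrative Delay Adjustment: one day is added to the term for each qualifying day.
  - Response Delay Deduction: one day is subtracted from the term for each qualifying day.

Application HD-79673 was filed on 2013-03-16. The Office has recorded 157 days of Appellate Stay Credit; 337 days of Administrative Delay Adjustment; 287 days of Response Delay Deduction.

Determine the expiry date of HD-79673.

October 9, 2038

Base term: filing date + 25 years → 16 March 2038.
Appellate Stay Credit: +157 days → 20 August 2038.
Administrative Delay Adjustment: +337 days → 23 July 2039.
Response Delay Deduction: −287 days → 9 October 2038.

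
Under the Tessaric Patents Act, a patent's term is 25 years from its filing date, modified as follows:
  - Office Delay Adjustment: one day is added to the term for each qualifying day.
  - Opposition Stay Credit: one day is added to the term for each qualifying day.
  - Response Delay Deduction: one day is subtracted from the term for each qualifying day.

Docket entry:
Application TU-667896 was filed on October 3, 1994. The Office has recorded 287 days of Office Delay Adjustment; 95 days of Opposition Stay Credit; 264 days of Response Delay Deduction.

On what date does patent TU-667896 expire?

Base term: filing date + 25 years → 3 October 2019.
Office Delay Adjustment: +287 days → 16 July 2020.
Opposition Stay Credit: +95 days → 19 October 2020.
Response Delay Deduction: −264 days → 29 January 2020.

2020-01-29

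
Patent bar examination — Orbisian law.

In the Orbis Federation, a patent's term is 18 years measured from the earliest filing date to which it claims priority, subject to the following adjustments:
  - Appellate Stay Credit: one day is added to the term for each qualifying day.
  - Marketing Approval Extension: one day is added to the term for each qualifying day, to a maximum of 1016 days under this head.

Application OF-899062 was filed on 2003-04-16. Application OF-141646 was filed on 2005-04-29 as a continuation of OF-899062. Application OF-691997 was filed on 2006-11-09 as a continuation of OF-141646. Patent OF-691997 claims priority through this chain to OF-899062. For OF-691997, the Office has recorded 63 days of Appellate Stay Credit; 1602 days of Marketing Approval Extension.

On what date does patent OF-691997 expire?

Earliest priority filing: 16 April 2003.
Base term: 16 April 2003 + 18 years → 16 April 2021.
Appellate Stay Credit: +63 days → 18 June 2021.
Marketing Approval Extension: 1602 days claimed exceeds the 1016-day cap, so +1016 days → 30 March 2024.

March 30, 2024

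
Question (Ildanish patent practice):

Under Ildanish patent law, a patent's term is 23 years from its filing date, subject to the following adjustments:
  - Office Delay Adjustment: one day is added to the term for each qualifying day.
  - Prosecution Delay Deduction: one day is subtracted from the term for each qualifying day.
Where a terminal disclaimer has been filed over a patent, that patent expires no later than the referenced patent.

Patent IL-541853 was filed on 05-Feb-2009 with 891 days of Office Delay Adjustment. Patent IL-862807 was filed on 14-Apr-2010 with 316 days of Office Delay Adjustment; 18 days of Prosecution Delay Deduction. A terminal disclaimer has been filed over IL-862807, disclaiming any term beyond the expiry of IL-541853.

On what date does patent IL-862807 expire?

Natural term of IL-862807:
  Base: filing + 23 years → 14 April 2033.
  Office Delay Adjustment: +316 days → 24 February 2034.
  Prosecution Delay Deduction: −18 days → 6 February 2034.
Expiry of referenced patent IL-541853:
  Base: filing + 23 years → 5 February 2032.
  Office Delay Adjustment: +891 days → 15 July 2034.
Terminal disclaimer: IL-862807 expires on the earlier of 6 February 2034 and 15 July 2034.

February 6, 2034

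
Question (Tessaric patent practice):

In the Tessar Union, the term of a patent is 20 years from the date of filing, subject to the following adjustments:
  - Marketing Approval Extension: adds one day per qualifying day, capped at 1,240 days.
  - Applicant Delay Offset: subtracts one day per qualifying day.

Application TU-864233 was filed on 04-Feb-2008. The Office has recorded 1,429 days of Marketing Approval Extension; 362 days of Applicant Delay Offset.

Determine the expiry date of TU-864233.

2030-07-01

Base term: filing date + 20 years → 4 February 2028.
Marketing Approval Extension: 1429 days claimed exceeds the 1240-day cap, so +1240 days → 28 June 2031.
Applicant Delay Offset: −362 days → 1 July 2030.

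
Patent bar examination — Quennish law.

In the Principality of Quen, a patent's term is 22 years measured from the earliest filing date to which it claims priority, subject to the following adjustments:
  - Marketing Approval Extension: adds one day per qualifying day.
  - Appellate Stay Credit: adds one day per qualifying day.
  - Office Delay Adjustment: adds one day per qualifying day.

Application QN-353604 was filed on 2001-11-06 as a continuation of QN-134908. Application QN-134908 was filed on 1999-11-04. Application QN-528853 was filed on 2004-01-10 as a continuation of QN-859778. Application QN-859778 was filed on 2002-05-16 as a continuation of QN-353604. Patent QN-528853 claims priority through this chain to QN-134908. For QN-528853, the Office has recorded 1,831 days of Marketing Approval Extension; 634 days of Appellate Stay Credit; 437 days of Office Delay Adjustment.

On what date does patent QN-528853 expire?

October 15, 2029

Earliest priority filing: 4 November 1999.
Base term: 4 November 1999 + 22 years → 4 November 2021.
Marketing Approval Extension: +1831 days → 9 November 2026.
Appellate Stay Credit: +634 days → 4 August 2028.
Office Delay Adjustment: +437 days → 15 October 2029.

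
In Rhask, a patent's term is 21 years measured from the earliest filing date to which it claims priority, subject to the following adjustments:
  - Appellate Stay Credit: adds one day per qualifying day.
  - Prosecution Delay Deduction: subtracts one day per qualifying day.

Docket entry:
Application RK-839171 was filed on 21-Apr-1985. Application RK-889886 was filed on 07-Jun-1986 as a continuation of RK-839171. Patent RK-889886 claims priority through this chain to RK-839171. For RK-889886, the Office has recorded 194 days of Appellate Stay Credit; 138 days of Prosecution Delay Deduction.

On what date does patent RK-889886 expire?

Earliest priority filing: 21 April 1985.
Base term: 21 April 1985 + 21 years → 21 April 2006.
Appellate Stay Credit: +194 days → 1 November 2006.
Prosecution Delay Deduction: −138 days → 16 June 2006.

June 16, 2006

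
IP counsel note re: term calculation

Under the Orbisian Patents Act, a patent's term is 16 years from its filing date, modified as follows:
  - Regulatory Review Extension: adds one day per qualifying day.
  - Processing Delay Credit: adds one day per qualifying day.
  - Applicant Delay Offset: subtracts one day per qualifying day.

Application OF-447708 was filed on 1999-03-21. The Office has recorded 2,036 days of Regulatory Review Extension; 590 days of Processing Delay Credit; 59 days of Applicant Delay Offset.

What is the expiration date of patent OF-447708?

Base term: filing date + 16 years → 21 March 2015.
Regulatory Review Extension: +2036 days → 16 October 2020.
Processing Delay Credit: +590 days → 29 May 2022.
Applicant Delay Offset: −59 days → 31 March 2022.

2022-03-31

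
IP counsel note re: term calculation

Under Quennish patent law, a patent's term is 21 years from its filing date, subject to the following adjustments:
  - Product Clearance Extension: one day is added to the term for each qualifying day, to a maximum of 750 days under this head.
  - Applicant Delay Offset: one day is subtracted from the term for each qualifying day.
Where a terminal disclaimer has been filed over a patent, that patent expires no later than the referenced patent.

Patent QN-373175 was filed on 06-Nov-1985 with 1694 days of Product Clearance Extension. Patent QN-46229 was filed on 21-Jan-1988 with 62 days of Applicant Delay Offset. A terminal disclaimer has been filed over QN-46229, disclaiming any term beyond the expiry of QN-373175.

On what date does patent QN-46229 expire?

Natural term of QN-46229:
  Base: filing + 21 years → 21 January 2009.
  Applicant Delay Offset: −62 days → 20 November 2008.
Expiry of referenced patent QN-373175:
  Base: filing + 21 years → 6 November 2006.
  Product Clearance Extension: 1694 days claimed exceeds the 750-day cap, so +750 days → 25 November 2008.
Terminal disclaimer: QN-46229 expires on the earlier of 20 November 2008 and 25 November 2008.

2008-11-20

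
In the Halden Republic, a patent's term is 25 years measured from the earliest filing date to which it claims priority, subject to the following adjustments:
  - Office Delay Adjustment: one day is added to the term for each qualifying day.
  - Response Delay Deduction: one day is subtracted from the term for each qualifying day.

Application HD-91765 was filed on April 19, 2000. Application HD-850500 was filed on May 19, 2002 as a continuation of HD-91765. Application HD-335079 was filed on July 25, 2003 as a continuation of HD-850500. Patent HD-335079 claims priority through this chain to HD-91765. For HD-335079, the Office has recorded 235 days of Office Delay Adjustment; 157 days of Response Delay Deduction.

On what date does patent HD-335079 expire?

2025-07-06

Earliest priority filing: 19 April 2000.
Base term: 19 April 2000 + 25 years → 19 April 2025.
Office Delay Adjustment: +235 days → 10 December 2025.
Response Delay Deduction: −157 days → 6 July 2025.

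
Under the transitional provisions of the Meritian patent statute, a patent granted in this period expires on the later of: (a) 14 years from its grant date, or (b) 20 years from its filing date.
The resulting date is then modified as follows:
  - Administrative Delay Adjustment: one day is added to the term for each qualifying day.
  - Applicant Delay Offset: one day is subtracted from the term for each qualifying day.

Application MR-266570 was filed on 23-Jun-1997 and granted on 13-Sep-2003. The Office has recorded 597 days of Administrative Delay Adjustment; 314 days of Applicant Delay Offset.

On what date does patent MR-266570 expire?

2018-06-23

(a) grant + 14 years → 13 September 2017.
(b) filing + 20 years → 23 June 2017.
Later of the two: 13 September 2017.
Administrative Delay Adjustment: +597 days → 3 May 2019.
Applicant Delay Offset: −314 days → 23 June 2018.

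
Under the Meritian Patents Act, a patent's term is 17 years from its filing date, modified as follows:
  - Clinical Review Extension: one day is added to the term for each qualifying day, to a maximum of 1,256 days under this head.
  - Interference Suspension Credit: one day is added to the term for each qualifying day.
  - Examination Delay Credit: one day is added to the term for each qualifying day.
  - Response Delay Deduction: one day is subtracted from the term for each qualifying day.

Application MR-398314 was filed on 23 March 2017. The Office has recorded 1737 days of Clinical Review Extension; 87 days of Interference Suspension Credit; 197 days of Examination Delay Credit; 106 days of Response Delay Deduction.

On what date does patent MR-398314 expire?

Base term: filing date + 17 years → 23 March 2034.
Clinical Review Extension: 1737 days claimed exceeds the 1256-day cap, so +1256 days → 30 August 2037.
Interference Suspension Credit: +87 days → 25 November 2037.
Examination Delay Credit: +197 days → 10 June 2038.
Response Delay Deduction: −106 days → 24 February 2038.

February 24, 2038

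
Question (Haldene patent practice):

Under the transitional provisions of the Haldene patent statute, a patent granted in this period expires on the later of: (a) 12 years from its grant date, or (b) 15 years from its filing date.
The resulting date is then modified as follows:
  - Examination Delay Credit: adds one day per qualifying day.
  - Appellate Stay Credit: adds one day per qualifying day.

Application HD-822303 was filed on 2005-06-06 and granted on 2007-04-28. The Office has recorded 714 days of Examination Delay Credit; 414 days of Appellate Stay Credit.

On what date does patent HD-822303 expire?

(a) grant + 12 years → 28 April 2019.
(b) filing + 15 years → 6 June 2020.
Later of the two: 6 June 2020.
Examination Delay Credit: +714 days → 21 May 2022.
Appellate Stay Credit: +414 days → 9 July 2023.

July 9, 2023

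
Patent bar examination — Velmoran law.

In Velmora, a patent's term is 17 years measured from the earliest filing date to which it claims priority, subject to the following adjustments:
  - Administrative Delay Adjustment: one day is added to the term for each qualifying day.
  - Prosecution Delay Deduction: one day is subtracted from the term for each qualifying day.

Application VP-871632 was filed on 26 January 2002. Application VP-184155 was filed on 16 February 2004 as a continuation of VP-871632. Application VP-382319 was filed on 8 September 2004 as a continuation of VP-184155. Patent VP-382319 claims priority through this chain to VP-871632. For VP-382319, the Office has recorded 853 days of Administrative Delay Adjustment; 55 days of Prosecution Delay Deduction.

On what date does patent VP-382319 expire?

April 3, 2021

Earliest priority filing: 26 January 2002.
Base term: 26 January 2002 + 17 years → 26 January 2019.
Administrative Delay Adjustment: +853 days → 28 May 2021.
Prosecution Delay Deduction: −55 days → 3 April 2021.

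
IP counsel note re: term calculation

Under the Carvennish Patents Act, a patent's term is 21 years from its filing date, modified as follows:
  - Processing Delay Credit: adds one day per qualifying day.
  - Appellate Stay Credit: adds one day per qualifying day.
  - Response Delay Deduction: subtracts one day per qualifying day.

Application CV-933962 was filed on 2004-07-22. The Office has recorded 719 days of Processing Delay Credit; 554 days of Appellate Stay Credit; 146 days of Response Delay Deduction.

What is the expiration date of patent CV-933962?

Base term: filing date + 21 years → 22 July 2025.
Processing Delay Credit: +719 days → 11 July 2027.
Appellate Stay Credit: +554 days → 15 January 2029.
Response Delay Deduction: −146 days → 22 August 2028.

2028-08-22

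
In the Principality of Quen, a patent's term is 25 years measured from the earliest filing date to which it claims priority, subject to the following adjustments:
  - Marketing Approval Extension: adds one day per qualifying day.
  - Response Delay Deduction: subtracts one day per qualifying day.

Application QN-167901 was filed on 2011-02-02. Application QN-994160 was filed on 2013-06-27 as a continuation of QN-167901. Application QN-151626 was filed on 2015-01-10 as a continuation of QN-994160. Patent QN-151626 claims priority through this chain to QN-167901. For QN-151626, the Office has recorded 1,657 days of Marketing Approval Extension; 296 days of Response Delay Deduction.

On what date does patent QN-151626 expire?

Earliest priority filing: 2 February 2011.
Base term: 2 February 2011 + 25 years → 2 February 2036.
Marketing Approval Extension: +1657 days → 16 August 2040.
Response Delay Deduction: −296 days → 25 October 2039.

October 25, 2039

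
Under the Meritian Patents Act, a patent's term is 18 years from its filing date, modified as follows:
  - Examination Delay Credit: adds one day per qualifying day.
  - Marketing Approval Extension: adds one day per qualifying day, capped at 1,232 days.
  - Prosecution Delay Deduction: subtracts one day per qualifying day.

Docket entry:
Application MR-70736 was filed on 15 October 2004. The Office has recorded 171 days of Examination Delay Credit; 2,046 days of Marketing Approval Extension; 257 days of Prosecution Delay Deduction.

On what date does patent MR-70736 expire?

2025-12-04

Base term: filing date + 18 years → 15 October 2022.
Examination Delay Credit: +171 days → 4 April 2023.
Marketing Approval Extension: 2046 days claimed exceeds the 1232-day cap, so +1232 days → 18 August 2026.
Prosecution Delay Deduction: −257 days → 4 December 2025.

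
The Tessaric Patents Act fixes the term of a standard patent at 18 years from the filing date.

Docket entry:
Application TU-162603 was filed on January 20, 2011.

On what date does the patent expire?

January 20, 2029

Filing date + 18 years → 20 January 2029.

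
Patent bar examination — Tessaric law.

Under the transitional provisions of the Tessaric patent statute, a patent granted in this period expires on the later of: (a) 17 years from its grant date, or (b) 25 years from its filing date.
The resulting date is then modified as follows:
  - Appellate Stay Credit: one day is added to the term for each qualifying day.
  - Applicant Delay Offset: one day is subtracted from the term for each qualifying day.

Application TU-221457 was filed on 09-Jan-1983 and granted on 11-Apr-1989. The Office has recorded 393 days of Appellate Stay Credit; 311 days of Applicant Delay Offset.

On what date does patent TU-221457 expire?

2008-03-31

(a) grant + 17 years → 11 April 2006.
(b) filing + 25 years → 9 January 2008.
Later of the two: 9 January 2008.
Appellate Stay Credit: +393 days → 5 February 2009.
Applicant Delay Offset: −311 days → 31 March 2008.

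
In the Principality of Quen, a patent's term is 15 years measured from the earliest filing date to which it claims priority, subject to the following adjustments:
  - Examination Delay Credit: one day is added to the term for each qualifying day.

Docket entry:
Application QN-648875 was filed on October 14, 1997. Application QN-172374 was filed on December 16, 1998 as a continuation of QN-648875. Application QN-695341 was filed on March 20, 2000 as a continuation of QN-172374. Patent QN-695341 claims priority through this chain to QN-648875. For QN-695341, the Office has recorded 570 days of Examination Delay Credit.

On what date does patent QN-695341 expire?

2014-05-07

Earliest priority filing: 14 October 1997.
Base term: 14 October 1997 + 15 years → 14 October 2012.
Examination Delay Credit: +570 days → 7 May 2014.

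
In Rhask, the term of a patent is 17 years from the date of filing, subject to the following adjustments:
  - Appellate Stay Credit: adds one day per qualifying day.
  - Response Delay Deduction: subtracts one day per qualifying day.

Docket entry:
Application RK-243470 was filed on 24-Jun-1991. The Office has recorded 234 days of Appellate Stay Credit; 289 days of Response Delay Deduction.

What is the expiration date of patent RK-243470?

2008-04-30

Base term: filing date + 17 years → 24 June 2008.
Appellate Stay Credit: +234 days → 13 February 2009.
Response Delay Deduction: −289 days → 30 April 2008.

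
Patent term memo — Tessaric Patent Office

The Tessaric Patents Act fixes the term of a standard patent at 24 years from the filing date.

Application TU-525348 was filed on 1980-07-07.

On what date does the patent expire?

July 7, 2004

Filing date + 24 years → 7 July 2004.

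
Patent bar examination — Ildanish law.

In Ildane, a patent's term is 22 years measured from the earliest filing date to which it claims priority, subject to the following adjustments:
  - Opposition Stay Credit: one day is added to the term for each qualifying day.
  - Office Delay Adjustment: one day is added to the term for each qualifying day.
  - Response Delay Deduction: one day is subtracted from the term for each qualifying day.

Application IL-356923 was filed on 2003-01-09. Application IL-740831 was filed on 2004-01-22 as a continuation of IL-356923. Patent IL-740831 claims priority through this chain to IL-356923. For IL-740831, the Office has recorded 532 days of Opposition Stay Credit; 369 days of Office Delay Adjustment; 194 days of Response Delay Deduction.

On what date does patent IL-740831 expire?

Earliest priority filing: 9 January 2003.
Base term: 9 January 2003 + 22 years → 9 January 2025.
Opposition Stay Credit: +532 days → 25 June 2026.
Office Delay Adjustment: +369 days → 29 June 2027.
Response Delay Deduction: −194 days → 17 December 2026.

2026-12-17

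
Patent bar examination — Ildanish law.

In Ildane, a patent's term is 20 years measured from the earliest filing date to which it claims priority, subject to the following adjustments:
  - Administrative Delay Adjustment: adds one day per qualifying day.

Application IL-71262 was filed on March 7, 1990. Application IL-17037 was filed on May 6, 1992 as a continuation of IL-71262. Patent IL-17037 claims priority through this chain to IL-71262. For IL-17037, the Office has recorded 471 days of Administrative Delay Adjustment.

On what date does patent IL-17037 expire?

Earliest priority filing: 7 March 1990.
Base term: 7 March 1990 + 20 years → 7 March 2010.
Administrative Delay Adjustment: +471 days → 21 June 2011.

2011-06-21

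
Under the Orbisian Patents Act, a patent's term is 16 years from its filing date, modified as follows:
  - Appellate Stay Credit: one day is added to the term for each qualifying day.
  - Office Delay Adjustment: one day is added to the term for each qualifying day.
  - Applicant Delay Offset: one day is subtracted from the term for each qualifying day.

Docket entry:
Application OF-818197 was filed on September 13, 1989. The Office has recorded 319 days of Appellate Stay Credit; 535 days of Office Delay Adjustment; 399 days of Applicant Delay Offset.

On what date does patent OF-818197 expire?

Base term: filing date + 16 years → 13 September 2005.
Appellate Stay Credit: +319 days → 29 July 2006.
Office Delay Adjustment: +535 days → 15 January 2008.
Applicant Delay Offset: −399 days → 12 December 2006.

2006-12-12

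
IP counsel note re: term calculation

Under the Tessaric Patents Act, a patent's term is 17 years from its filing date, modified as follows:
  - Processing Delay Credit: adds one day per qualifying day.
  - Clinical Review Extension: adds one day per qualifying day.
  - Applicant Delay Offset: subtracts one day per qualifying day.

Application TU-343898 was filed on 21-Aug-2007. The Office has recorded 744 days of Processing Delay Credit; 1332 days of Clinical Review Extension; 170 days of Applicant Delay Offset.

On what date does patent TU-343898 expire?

Base term: filing date + 17 years → 21 August 2024.
Processing Delay Credit: +744 days → 4 September 2026.
Clinical Review Extension: +1332 days → 28 April 2030.
Applicant Delay Offset: −170 days → 9 November 2029.

2029-11-09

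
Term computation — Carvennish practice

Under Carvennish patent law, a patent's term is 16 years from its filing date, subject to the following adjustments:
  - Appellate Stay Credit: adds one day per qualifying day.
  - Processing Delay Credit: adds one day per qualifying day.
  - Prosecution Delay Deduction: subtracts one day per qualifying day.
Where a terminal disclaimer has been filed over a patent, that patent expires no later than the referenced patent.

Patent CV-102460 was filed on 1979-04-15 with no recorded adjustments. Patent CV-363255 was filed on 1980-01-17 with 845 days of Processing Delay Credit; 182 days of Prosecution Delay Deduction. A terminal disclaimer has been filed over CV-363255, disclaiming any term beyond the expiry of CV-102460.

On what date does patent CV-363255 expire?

Natural term of CV-363255:
  Base: filing + 16 years → 17 January 1996.
  Processing Delay Credit: +845 days → 11 May 1998.
  Prosecution Delay Deduction: −182 days → 10 November 1997.
Expiry of referenced patent CV-102460:
  Base: filing + 16 years → 15 April 1995.
Terminal disclaimer: CV-363255 expires on the earlier of 10 November 1997 and 15 April 1995.

April 15, 1995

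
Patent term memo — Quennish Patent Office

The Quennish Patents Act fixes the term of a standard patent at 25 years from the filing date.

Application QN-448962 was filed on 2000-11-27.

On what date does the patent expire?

November 27, 2025

Filing date + 25 years → 27 November 2025.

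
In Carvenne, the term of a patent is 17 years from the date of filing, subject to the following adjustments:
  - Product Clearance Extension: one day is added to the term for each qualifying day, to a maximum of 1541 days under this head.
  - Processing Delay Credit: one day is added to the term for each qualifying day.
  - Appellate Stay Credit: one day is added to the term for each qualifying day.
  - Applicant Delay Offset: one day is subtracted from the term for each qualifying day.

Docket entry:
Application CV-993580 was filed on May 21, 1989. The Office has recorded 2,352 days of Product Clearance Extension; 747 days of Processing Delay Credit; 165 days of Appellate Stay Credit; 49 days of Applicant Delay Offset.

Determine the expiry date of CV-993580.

Base term: filing date + 17 years → 21 May 2006.
Product Clearance Extension: 2352 days claimed exceeds the 1541-day cap, so +1541 days → 9 August 2010.
Processing Delay Credit: +747 days → 25 August 2012.
Appellate Stay Credit: +165 days → 6 February 2013.
Applicant Delay Offset: −49 days → 19 December 2012.

December 19, 2012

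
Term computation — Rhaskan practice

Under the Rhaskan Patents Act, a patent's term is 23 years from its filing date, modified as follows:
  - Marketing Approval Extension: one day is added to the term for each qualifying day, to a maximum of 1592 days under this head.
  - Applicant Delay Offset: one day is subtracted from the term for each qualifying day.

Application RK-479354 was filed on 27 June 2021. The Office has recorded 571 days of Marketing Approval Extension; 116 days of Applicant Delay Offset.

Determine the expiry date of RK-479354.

2045-09-25

Base term: filing date + 23 years → 27 June 2044.
Marketing Approval Extension: 571 days (within the 1592-day cap) → +571 days → 19 January 2046.
Applicant Delay Offset: −116 days → 25 September 2045.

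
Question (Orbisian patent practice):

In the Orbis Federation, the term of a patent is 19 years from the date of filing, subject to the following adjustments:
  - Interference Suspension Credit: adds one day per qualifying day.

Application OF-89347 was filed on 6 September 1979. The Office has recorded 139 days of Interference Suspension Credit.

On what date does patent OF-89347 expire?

Base term: filing date + 19 years → 6 September 1998.
Interference Suspension Credit: +139 days → 23 January 1999.

January 23, 1999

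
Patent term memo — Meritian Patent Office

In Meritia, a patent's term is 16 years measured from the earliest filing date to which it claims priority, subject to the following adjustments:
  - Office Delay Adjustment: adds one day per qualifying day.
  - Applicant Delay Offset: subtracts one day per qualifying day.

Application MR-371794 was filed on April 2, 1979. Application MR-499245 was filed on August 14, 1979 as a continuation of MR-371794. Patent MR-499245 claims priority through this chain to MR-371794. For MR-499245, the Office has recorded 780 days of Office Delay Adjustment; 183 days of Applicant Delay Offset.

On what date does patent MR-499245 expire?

Earliest priority filing: 2 April 1979.
Base term: 2 April 1979 + 16 years → 2 April 1995.
Office Delay Adjustment: +780 days → 21 May 1997.
Applicant Delay Offset: −183 days → 19 November 1996.

November 19, 1996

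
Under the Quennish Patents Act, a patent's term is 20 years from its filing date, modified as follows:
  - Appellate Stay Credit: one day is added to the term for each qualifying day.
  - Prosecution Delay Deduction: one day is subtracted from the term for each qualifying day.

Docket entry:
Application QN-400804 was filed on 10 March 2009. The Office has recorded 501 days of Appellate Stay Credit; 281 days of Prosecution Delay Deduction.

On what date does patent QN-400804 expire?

Base term: filing date + 20 years → 10 March 2029.
Appellate Stay Credit: +501 days → 24 July 2030.
Prosecution Delay Deduction: −281 days → 16 October 2029.

October 16, 2029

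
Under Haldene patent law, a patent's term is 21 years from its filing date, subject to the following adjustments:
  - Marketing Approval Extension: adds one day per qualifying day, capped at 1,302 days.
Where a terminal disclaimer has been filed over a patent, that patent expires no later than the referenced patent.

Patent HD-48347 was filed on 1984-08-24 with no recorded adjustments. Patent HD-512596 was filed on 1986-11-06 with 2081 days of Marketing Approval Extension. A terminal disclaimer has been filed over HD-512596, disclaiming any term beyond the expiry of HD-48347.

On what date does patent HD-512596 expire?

2005-08-24

Natural term of HD-512596:
  Base: filing + 21 years → 6 November 2007.
  Marketing Approval Extension: 2081 days claimed exceeds the 1302-day cap, so +1302 days → 31 May 2011.
Expiry of referenced patent HD-48347:
  Base: filing + 21 years → 24 August 2005.
Terminal disclaimer: HD-512596 expires on the earlier of 31 May 2011 and 24 August 2005.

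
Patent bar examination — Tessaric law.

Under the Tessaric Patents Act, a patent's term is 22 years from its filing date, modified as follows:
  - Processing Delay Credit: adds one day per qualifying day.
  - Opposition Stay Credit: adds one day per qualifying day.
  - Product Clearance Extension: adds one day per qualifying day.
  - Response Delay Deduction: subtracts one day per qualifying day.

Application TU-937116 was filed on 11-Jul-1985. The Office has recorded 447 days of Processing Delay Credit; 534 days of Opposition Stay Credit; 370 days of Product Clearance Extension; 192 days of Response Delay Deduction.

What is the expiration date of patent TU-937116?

2010-09-12

Base term: filing date + 22 years → 11 July 2007.
Processing Delay Credit: +447 days → 30 September 2008.
Opposition Stay Credit: +534 days → 18 March 2010.
Product Clearance Extension: +370 days → 23 March 2011.
Response Delay Deduction: −192 days → 12 September 2010.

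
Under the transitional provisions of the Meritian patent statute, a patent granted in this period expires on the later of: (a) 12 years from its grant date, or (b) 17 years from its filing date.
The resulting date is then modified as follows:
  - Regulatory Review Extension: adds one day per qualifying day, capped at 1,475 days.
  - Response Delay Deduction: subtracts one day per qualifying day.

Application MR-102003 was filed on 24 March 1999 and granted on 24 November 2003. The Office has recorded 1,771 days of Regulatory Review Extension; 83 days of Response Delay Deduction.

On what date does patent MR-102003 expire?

2020-01-15

(a) grant + 12 years → 24 November 2015.
(b) filing + 17 years → 24 March 2016.
Later of the two: 24 March 2016.
Regulatory Review Extension: 1771 days claimed exceeds the 1475-day cap, so +1475 days → 7 April 2020.
Response Delay Deduction: −83 days → 15 January 2020.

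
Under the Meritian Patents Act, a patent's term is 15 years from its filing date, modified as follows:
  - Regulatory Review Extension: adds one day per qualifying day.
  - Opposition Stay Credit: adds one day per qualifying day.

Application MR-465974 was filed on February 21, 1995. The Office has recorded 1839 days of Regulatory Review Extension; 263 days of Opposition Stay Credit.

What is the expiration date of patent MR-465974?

November 24, 2015

Base term: filing date + 15 years → 21 February 2010.
Regulatory Review Extension: +1839 days → 6 March 2015.
Opposition Stay Credit: +263 days → 24 November 2015.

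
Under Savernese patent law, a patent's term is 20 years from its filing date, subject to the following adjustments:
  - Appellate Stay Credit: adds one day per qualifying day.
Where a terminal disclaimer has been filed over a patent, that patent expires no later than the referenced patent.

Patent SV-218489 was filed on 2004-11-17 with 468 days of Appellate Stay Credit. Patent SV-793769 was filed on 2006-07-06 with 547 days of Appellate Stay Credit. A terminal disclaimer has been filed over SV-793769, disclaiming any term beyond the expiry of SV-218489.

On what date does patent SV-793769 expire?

February 28, 2026

Natural term of SV-793769:
  Base: filing + 20 years → 6 July 2026.
  Appellate Stay Credit: +547 days → 4 January 2028.
Expiry of referenced patent SV-218489:
  Base: filing + 20 years → 17 November 2024.
  Appellate Stay Credit: +468 days → 28 February 2026.
Terminal disclaimer: SV-793769 expires on the earlier of 4 January 2028 and 28 February 2026.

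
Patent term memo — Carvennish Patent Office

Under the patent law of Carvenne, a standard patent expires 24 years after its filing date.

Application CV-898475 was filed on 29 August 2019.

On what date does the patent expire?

Filing date + 24 years → 29 August 2043.

August 29, 2043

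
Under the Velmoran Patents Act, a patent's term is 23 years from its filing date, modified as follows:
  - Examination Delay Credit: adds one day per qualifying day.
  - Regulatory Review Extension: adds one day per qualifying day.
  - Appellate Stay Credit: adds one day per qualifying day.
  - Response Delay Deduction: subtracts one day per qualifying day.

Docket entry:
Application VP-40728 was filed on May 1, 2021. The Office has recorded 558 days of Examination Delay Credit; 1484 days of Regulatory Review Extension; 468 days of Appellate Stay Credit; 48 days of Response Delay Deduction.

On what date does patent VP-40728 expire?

Base term: filing date + 23 years → 1 May 2044.
Examination Delay Credit: +558 days → 10 November 2045.
Regulatory Review Extension: +1484 days → 3 December 2049.
Appellate Stay Credit: +468 days → 16 March 2051.
Response Delay Deduction: −48 days → 27 January 2051.

January 27, 2051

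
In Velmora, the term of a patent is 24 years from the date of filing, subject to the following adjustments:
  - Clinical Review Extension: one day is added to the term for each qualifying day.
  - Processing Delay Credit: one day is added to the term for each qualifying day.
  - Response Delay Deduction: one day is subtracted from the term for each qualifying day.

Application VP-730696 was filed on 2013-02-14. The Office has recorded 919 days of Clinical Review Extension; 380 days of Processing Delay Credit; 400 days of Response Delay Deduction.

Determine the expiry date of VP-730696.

Base term: filing date + 24 years → 14 February 2037.
Clinical Review Extension: +919 days → 22 August 2039.
Processing Delay Credit: +380 days → 5 September 2040.
Response Delay Deduction: −400 days → 2 August 2039.

August 2, 2039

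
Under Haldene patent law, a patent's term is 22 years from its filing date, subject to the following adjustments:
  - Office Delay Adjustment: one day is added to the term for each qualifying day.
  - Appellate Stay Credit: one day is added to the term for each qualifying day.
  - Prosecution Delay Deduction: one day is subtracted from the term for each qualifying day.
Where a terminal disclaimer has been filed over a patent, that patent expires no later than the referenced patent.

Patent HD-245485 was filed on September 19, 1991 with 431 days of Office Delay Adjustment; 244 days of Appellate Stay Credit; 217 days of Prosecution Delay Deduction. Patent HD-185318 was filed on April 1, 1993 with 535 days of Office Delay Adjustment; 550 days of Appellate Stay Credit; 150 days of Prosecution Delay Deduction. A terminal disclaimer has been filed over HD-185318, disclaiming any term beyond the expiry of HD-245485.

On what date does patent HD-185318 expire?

Natural term of HD-185318:
  Base: filing + 22 years → 1 April 2015.
  Office Delay Adjustment: +535 days → 17 September 2016.
  Appellate Stay Credit: +550 days → 21 March 2018.
  Prosecution Delay Deduction: −150 days → 22 October 2017.
Expiry of referenced patent HD-245485:
  Base: filing + 22 years → 19 September 2013.
  Office Delay Adjustment: +431 days → 24 November 2014.
  Appellate Stay Credit: +244 days → 26 July 2015.
  Prosecution Delay Deduction: −217 days → 21 December 2014.
Terminal disclaimer: HD-185318 expires on the earlier of 22 October 2017 and 21 December 2014.

December 21, 2014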